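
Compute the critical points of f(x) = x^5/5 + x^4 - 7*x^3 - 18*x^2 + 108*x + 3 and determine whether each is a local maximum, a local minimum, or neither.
f'(x) = x^4 + 4*x^3 - 21*x^2 - 36*x + 108

Solve f'(x) = 0:
  Factor: x^4 + 4*x^3 - 21*x^2 - 36*x + 108 = (x - 3)*(x - 2)*(x + 3)*(x + 6) = 0.
  ⇒ x = -6, -3, 2, 3

f''(x) = 4*x^3 + 12*x^2 - 42*x - 36
Second-derivative test at each critical point:
  f''(-6) = -216 < 0 → local maximum
  f''(-3) = 90 > 0 → local minimum
  f''(2) = -40 < 0 → local maximum
  f''(3) = 54 > 0 → local minimum

Critical points: x = -6 (local maximum); x = -3 (local minimum); x = 2 (local maximum); x = 3 (local minimum)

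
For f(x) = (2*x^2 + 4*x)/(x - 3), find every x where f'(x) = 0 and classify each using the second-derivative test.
f'(x) = 2*(x^2 - 6*x - 6)/(x^2 - 6*x + 9)

Solve f'(x) = 0:
  f'(x) = 2*(x^2 - 6*x - 6)/(x - 3)^2; the denominator is positive wherever f is defined, so f'(x) = 0 ⇔ 2*x^2 - 12*x - 12 = 0.
  Factor: 2*x^2 - 12*x - 12 = 2*(x^2 - 6*x - 6); x^2 - 6*x - 6 = 0 has no rational roots; quadratic formula: x = (6 ± √60)/2.
  ⇒ x = 3 - sqrt(15) ≈ -0.8730, 3 + sqrt(15) ≈ 6.8730

f''(x) = 60/(x^3 - 9*x^2 + 27*x - 27)
Second-derivative test at each critical point:
  f''(-0.8730) = -1.0328 < 0 → local maximum
  f''(6.8730) = 1.0328 > 0 → local minimum

Critical points: x = 3 - sqrt(15) ≈ -0.8730 (local maximum); x = 3 + sqrt(15) ≈ 6.8730 (local minimum)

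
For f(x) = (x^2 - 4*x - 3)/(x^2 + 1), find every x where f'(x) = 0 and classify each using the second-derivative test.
f'(x) = 4*(x^2 + 2*x - 1)/(x^4 + 2*x^2 + 1)

Solve f'(x) = 0:
  f'(x) = 4*(x^2 + 2*x - 1)/(x^2 + 1)^2; the denominator is positive wherever f is defined, so f'(x) = 0 ⇔ 4*x^2 + 8*x - 4 = 0.
  Factor: 4*x^2 + 8*x - 4 = 4*(x^2 + 2*x - 1); x^2 + 2*x - 1 = 0 has no rational roots; quadratic formula: x = (-2 ± √8)/2.
  ⇒ x = -sqrt(2) - 1 ≈ -2.4142, -1 + sqrt(2) ≈ 0.4142

f''(x) = 8*(-x^3 - 3*x^2 + 3*x + 1)/(x^6 + 3*x^4 + 3*x^2 + 1)
Second-derivative test at each critical point:
  f''(-2.4142) = -0.2426 < 0 → local maximum
  f''(0.4142) = 8.2426 > 0 → local minimum

Critical points: x = -sqrt(2) - 1 ≈ -2.4142 (local maximum); x = -1 + sqrt(2) ≈ 0.4142 (local minimum)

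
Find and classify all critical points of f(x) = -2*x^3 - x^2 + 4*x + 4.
f'(x) = -6*x^2 - 2*x + 4

Solve f'(x) = 0:
  Factor: -6*x^2 - 2*x + 4 = -2*(x + 1)*(3*x - 2) = 0.
  ⇒ x = -1, 2/3

f''(x) = -12*x - 2
Second-derivative test at each critical point:
  f''(-1) = 10 > 0 → local minimum
  f''(2/3) = -10 < 0 → local maximum

Critical points: x = -1 (local minimum); x = 2/3 (local maximum)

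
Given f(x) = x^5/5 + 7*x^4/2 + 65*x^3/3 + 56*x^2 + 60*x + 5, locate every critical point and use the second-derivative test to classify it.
f'(x) = x^4 + 14*x^3 + 65*x^2 + 112*x + 60

Solve f'(x) = 0:
  Factor: x^4 + 14*x^3 + 65*x^2 + 112*x + 60 = (x + 1)*(x + 2)*(x + 5)*(x + 6) = 0.
  ⇒ x = -6, -5, -2, -1

f''(x) = 4*x^3 + 42*x^2 + 130*x + 112
Second-derivative test at each critical point:
  f''(-6) = -20 < 0 → local maximum
  f''(-5) = 12 > 0 → local minimum
  f''(-2) = -12 < 0 → local maximum
  f''(-1) = 20 > 0 → local minimum

Critical points: x = -6 (local maximum); x = -5 (local minimum); x = -2 (local maximum); x = -1 (local minimum)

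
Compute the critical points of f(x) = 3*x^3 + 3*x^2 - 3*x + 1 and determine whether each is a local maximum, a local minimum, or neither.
f'(x) = 9*x^2 + 6*x - 3

Solve f'(x) = 0:
  Factor: 9*x^2 + 6*x - 3 = 3*(x + 1)*(3*x - 1) = 0.
  ⇒ x = -1, 1/3

f''(x) = 18*x + 6
Second-derivative test at each critical point:
  f''(-1) = -12 < 0 → local maximum
  f''(1/3) = 12 > 0 → local minimum

Critical points: x = -1 (local maximum); x = 1/3 (local minimum)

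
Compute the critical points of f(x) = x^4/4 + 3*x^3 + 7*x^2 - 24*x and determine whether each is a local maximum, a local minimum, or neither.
f'(x) = x^3 + 9*x^2 + 14*x - 24

Solve f'(x) = 0:
  Factor: x^3 + 9*x^2 + 14*x - 24 = (x - 1)*(x + 4)*(x + 6) = 0.
  ⇒ x = -6, -4, 1

f''(x) = 3*x^2 + 18*x + 14
Second-derivative test at each critical point:
  f''(-6) = 14 > 0 → local minimum
  f''(-4) = -10 < 0 → local maximum
  f''(1) = 35 > 0 → local minimum

Critical points: x = -6 (local minimum); x = -4 (local maximum); x = 1 (local minimum)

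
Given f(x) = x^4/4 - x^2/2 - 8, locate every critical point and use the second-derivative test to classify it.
f'(x) = x^3 - x

Solve f'(x) = 0:
  Factor: x^3 - x = x*(x - 1)*(x + 1) = 0.
  ⇒ x = -1, 0, 1

f''(x) = 3*x^2 - 1
Second-derivative test at each critical point:
  f''(-1) = 2 > 0 → local minimum
  f''(0) = -1 < 0 → local maximum
  f''(1) = 2 > 0 → local minimum

Critical points: x = -1 (local minimum); x = 0 (local maximum); x = 1 (local minimum)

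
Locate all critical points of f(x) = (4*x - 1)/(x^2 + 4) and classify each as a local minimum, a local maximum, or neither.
f'(x) = 2*(-2*x^2 + x + 8)/(x^4 + 8*x^2 + 16)

Solve f'(x) = 0:
  f'(x) = -2*(2*x^2 - x - 8)/(x^2 + 4)^2; the denominator is positive wherever f is defined, so f'(x) = 0 ⇔ -4*x^2 + 2*x + 16 = 0.
  Factor: -4*x^2 + 2*x + 16 = -2*(2*x^2 - x - 8); 2*x^2 - x - 8 = 0 has no rational roots; quadratic formula: x = (1 ± √65)/4.
  ⇒ x = 1/4 - sqrt(65)/4 ≈ -1.7656, 1/4 + sqrt(65)/4 ≈ 2.2656

f''(x) = 2*(4*x^2*(4*x - 1) + (1 - 12*x)*(x^2 + 4))/(x^2 + 4)^3
Second-derivative test at each critical point:
  f''(-1.7656) = 0.3183 > 0 → local minimum
  f''(2.2656) = -0.1933 < 0 → local maximum

Critical points: x = 1/4 - sqrt(65)/4 ≈ -1.7656 (local minimum); x = 1/4 + sqrt(65)/4 ≈ 2.2656 (local maximum)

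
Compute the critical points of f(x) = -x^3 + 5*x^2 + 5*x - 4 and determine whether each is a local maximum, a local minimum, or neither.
f'(x) = -3*x^2 + 10*x + 5

Solve f'(x) = 0:
  3*x^2 - 10*x - 5 = 0 has no rational roots; quadratic formula: x = (10 ± √160)/6.
  ⇒ x = 5/3 - 2*sqrt(10)/3 ≈ -0.4415, 5/3 + 2*sqrt(10)/3 ≈ 3.7749

f''(x) = 10 - 6*x
Second-derivative test at each critical point:
  f''(-0.4415) = 12.6491 > 0 → local minimum
  f''(3.7749) = -12.6491 < 0 → local maximum

Critical points: x = 5/3 - 2*sqrt(10)/3 ≈ -0.4415 (local minimum); x = 5/3 + 2*sqrt(10)/3 ≈ 3.7749 (local maximum)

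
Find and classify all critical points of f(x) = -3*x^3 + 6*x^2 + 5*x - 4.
f'(x) = -9*x^2 + 12*x + 5

Solve f'(x) = 0:
  Factor: -9*x^2 + 12*x + 5 = -(3*x - 5)*(3*x + 1) = 0.
  ⇒ x = -1/3, 5/3

f''(x) = 12 - 18*x
Second-derivative test at each critical point:
  f''(-1/3) = 18 > 0 → local minimum
  f''(5/3) = -18 < 0 → local maximum

Critical points: x = -1/3 (local minimum); x = 5/3 (local maximum)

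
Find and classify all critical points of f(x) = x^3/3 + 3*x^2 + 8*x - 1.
f'(x) = x^2 + 6*x + 8

Solve f'(x) = 0:
  Factor: x^2 + 6*x + 8 = (x + 2)*(x + 4) = 0.
  ⇒ x = -4, -2

f''(x) = 2*x + 6
Second-derivative test at each critical point:
  f''(-4) = -2 < 0 → local maximum
  f''(-2) = 2 > 0 → local minimum

Critical points: x = -4 (local maximum); x = -2 (local minimum)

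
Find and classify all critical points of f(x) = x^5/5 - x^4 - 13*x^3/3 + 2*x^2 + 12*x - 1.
f'(x) = x^4 - 4*x^3 - 13*x^2 + 4*x + 12

Solve f'(x) = 0:
  Factor: x^4 - 4*x^3 - 13*x^2 + 4*x + 12 = (x - 6)*(x - 1)*(x + 1)*(x + 2) = 0.
  ⇒ x = -2, -1, 1, 6

f''(x) = 4*x^3 - 12*x^2 - 26*x + 4
Second-derivative test at each critical point:
  f''(-2) = -24 < 0 → local maximum
  f''(-1) = 14 > 0 → local minimum
  f''(1) = -30 < 0 → local maximum
  f''(6) = 280 > 0 → local minimum

Critical points: x = -2 (local maximum); x = -1 (local minimum); x = 1 (local maximum); x = 6 (local minimum)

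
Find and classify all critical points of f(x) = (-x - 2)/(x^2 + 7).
f'(x) = (-x^2 + 2*x*(x + 2) - 7)/(x^2 + 7)^2

Solve f'(x) = 0:
  f'(x) = (x^2 + 4*x - 7)/(x^2 + 7)^2; the denominator is positive wherever f is defined, so f'(x) = 0 ⇔ x^2 + 4*x - 7 = 0.
  x^2 + 4*x - 7 = 0 has no rational roots; quadratic formula: x = (-4 ± √44)/2.
  ⇒ x = -sqrt(11) - 2 ≈ -5.3166, -2 + sqrt(11) ≈ 1.3166

f''(x) = 2*(-4*x^2*(x + 2) + (3*x + 2)*(x^2 + 7))/(x^2 + 7)^3
Second-derivative test at each critical point:
  f''(-5.3166) = -0.0053 < 0 → local maximum
  f''(1.3166) = 0.0870 > 0 → local minimum

Critical points: x = -sqrt(11) - 2 ≈ -5.3166 (local maximum); x = -2 + sqrt(11) ≈ 1.3166 (local minimum)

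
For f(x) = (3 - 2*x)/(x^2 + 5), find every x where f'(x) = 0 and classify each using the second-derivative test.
f'(x) = 2*(x^2 - 3*x - 5)/(x^4 + 10*x^2 + 25)

Solve f'(x) = 0:
  f'(x) = 2*(x^2 - 3*x - 5)/(x^2 + 5)^2; the denominator is positive wherever f is defined, so f'(x) = 0 ⇔ 2*x^2 - 6*x - 10 = 0.
  Factor: 2*x^2 - 6*x - 10 = 2*(x^2 - 3*x - 5); x^2 - 3*x - 5 = 0 has no rational roots; quadratic formula: x = (3 ± √29)/2.
  ⇒ x = 3/2 - sqrt(29)/2 ≈ -1.1926, 3/2 + sqrt(29)/2 ≈ 4.1926

f''(x) = 2*(4*x^2*(3 - 2*x) + 3*(2*x - 1)*(x^2 + 5))/(x^2 + 5)^3
Second-derivative test at each critical point:
  f''(-1.1926) = -0.2611 < 0 → local maximum
  f''(4.1926) = 0.0211 > 0 → local minimum

Critical points: x = 3/2 - sqrt(29)/2 ≈ -1.1926 (local maximum); x = 3/2 + sqrt(29)/2 ≈ 4.1926 (local minimum)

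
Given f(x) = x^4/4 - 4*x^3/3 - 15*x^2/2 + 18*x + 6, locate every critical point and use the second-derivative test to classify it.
f'(x) = x^3 - 4*x^2 - 15*x + 18

Solve f'(x) = 0:
  Factor: x^3 - 4*x^2 - 15*x + 18 = (x - 6)*(x - 1)*(x + 3) = 0.
  ⇒ x = -3, 1, 6

f''(x) = 3*x^2 - 8*x - 15
Second-derivative test at each critical point:
  f''(-3) = 36 > 0 → local minimum
  f''(1) = -20 < 0 → local maximum
  f''(6) = 45 > 0 → local minimum

Critical points: x = -3 (local minimum); x = 1 (local maximum); x = 6 (local minimum)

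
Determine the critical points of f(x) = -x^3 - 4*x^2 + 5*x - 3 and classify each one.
f'(x) = -3*x^2 - 8*x + 5

Solve f'(x) = 0:
  3*x^2 + 8*x - 5 = 0 has no rational roots; quadratic formula: x = (-8 ± √124)/6.
  ⇒ x = -sqrt(31)/3 - 4/3 ≈ -3.1893, -4/3 + sqrt(31)/3 ≈ 0.5226

f''(x) = -6*x - 8
Second-derivative test at each critical point:
  f''(-3.1893) = 11.1355 > 0 → local minimum
  f''(0.5226) = -11.1355 < 0 → local maximum

Critical points: x = -sqrt(31)/3 - 4/3 ≈ -3.1893 (local minimum); x = -4/3 + sqrt(31)/3 ≈ 0.5226 (local maximum)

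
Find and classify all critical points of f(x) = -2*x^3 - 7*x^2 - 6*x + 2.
f'(x) = -6*x^2 - 14*x - 6

Solve f'(x) = 0:
  Factor: -6*x^2 - 14*x - 6 = -2*(3*x^2 + 7*x + 3); 3*x^2 + 7*x + 3 = 0 has no rational roots; quadratic formula: x = (-7 ± √13)/6.
  ⇒ x = -7/6 - sqrt(13)/6 ≈ -1.7676, -7/6 + sqrt(13)/6 ≈ -0.5657

f''(x) = -12*x - 14
Second-derivative test at each critical point:
  f''(-1.7676) = 7.2111 > 0 → local minimum
  f''(-0.5657) = -7.2111 < 0 → local maximum

Critical points: x = -7/6 - sqrt(13)/6 ≈ -1.7676 (local minimum); x = -7/6 + sqrt(13)/6 ≈ -0.5657 (local maximum)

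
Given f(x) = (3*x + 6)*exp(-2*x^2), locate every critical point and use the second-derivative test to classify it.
f'(x) = 3*(-4*x*(x + 2) + 1)*exp(-2*x^2)

Solve f'(x) = 0:
  f'(x) = (-12*x^2 - 24*x + 3)·exp(-2*x^2) and exp(-2*x^2) > 0 for every x, so f'(x) = 0 ⇔ -12*x^2 - 24*x + 3 = 0.
  Factor: -12*x^2 - 24*x + 3 = -3*(4*x^2 + 8*x - 1); 4*x^2 + 8*x - 1 = 0 has no rational roots; quadratic formula: x = (-8 ± √80)/8.
  ⇒ x = -sqrt(5)/2 - 1 ≈ -2.1180, -1 + sqrt(5)/2 ≈ 0.1180

f''(x) = 12*(4*x^2*(x + 2) - 3*x - 2)*exp(-2*x^2)
Second-derivative test at each critical point:
  f''(-2.1180) = 0.0034 > 0 → local minimum
  f''(0.1180) = -26.0955 < 0 → local maximum

Critical points: x = -sqrt(5)/2 - 1 ≈ -2.1180 (local minimum); x = -1 + sqrt(5)/2 ≈ 0.1180 (local maximum)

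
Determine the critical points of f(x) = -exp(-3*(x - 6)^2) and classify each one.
f'(x) = 6*(x - 6)*exp(-3*(x - 6)^2)

Solve f'(x) = 0:
  f'(x) = (6*x - 36)·exp(-3*(x - 6)^2) and exp(-3*(x - 6)^2) > 0 for every x, so f'(x) = 0 ⇔ 6*x - 36 = 0.
  Factor: 6*x - 36 = 6*(x - 6) = 0.
  ⇒ x = 6

f''(x) = 6*(1 - 6*(x - 6)^2)*exp(-3*(x - 6)^2)
Second-derivative test at each critical point:
  f''(6) = 6 > 0 → local minimum

Critical points: x = 6 (local minimum)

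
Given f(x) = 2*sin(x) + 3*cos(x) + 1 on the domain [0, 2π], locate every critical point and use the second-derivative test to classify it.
f'(x) = -3*sin(x) + 2*cos(x)

Solve f'(x) = 0 on [0, 2π]:
  f'(x) = 0 ⇔ 2*cos(x) = 3*sin(x) ⇔ tan(x) = 2/3, i.e. x = arctan(2/3) + nπ; keep the solutions lying in [0, 2π].
  ⇒ x = atan(2/3) ≈ 0.5880, atan(2/3) + pi ≈ 3.7296

f''(x) = -2*sin(x) - 3*cos(x)
Second-derivative test at each critical point:
  f''(0.5880) = -3.6056 < 0 → local maximum
  f''(3.7296) = 3.6056 > 0 → local minimum

Critical points: x = atan(2/3) ≈ 0.5880 (local maximum); x = atan(2/3) + pi ≈ 3.7296 (local minimum)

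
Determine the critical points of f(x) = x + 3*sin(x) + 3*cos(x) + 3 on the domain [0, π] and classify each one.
f'(x) = 3*sqrt(2)*cos(x + pi/4) + 1

Solve f'(x) = 0 on [0, π]:
  f'(x) = 0 ⇔ -3*sin(x) + 3*cos(x) = -1. Write the left side as R·cos(x + φ) with R = √(3² + 3²) = 3*sqrt(2), cos φ = sqrt(2)/2, sin φ = sqrt(2)/2; then cos(x + φ) = -sqrt(2)/6. Solve for x and keep the solutions lying in [0, π].
  ⇒ x = atan((1 + sqrt(17))/(-1 + sqrt(17))) ≈ 1.0233

f''(x) = -3*sqrt(2)*sin(x + pi/4)
Second-derivative test at each critical point:
  f''(1.0233) = -4.1231 < 0 → local maximum

Critical points: x = atan((1 + sqrt(17))/(-1 + sqrt(17))) ≈ 1.0233 (local maximum)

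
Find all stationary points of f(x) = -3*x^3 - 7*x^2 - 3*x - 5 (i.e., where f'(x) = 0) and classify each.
f'(x) = -9*x^2 - 14*x - 3

Solve f'(x) = 0:
  9*x^2 + 14*x + 3 = 0 has no rational roots; quadratic formula: x = (-14 ± √88)/18.
  ⇒ x = -7/9 - sqrt(22)/9 ≈ -1.2989, -7/9 + sqrt(22)/9 ≈ -0.2566

f''(x) = -18*x - 14
Second-derivative test at each critical point:
  f''(-1.2989) = 9.3808 > 0 → local minimum
  f''(-0.2566) = -9.3808 < 0 → local maximum

Critical points: x = -7/9 - sqrt(22)/9 ≈ -1.2989 (local minimum); x = -7/9 + sqrt(22)/9 ≈ -0.2566 (local maximum)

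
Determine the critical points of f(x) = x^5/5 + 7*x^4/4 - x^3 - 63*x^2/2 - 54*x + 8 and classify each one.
f'(x) = x^4 + 7*x^3 - 3*x^2 - 63*x - 54

Solve f'(x) = 0:
  Factor: x^4 + 7*x^3 - 3*x^2 - 63*x - 54 = (x - 3)*(x + 1)*(x + 3)*(x + 6) = 0.
  ⇒ x = -6, -3, -1, 3

f''(x) = 4*x^3 + 21*x^2 - 6*x - 63
Second-derivative test at each critical point:
  f''(-6) = -135 < 0 → local maximum
  f''(-3) = 36 > 0 → local minimum
  f''(-1) = -40 < 0 → local maximum
  f''(3) = 216 > 0 → local minimum

Critical points: x = -6 (local maximum); x = -3 (local minimum); x = -1 (local maximum); x = 3 (local minimum)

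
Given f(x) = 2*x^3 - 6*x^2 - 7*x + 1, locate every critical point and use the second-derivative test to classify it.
f'(x) = 6*x^2 - 12*x - 7

Solve f'(x) = 0:
  6*x^2 - 12*x - 7 = 0 has no rational roots; quadratic formula: x = (12 ± √312)/12.
  ⇒ x = 1 - sqrt(78)/6 ≈ -0.4720, 1 + sqrt(78)/6 ≈ 2.4720

f''(x) = 12*x - 12
Second-derivative test at each critical point:
  f''(-0.4720) = -17.6635 < 0 → local maximum
  f''(2.4720) = 17.6635 > 0 → local minimum

Critical points: x = 1 - sqrt(78)/6 ≈ -0.4720 (local maximum); x = 1 + sqrt(78)/6 ≈ 2.4720 (local minimum)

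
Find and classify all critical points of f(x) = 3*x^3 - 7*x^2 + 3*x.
f'(x) = 9*x^2 - 14*x + 3

Solve f'(x) = 0:
  9*x^2 - 14*x + 3 = 0 has no rational roots; quadratic formula: x = (14 ± √88)/18.
  ⇒ x = 7/9 - sqrt(22)/9 ≈ 0.2566, sqrt(22)/9 + 7/9 ≈ 1.2989

f''(x) = 18*x - 14
Second-derivative test at each critical point:
  f''(0.2566) = -9.3808 < 0 → local maximum
  f''(1.2989) = 9.3808 > 0 → local minimum

Critical points: x = 7/9 - sqrt(22)/9 ≈ 0.2566 (local maximum); x = sqrt(22)/9 + 7/9 ≈ 1.2989 (local minimum)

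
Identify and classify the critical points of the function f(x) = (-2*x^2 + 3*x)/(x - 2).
f'(x) = 2*(-x^2 + 4*x - 3)/(x^2 - 4*x + 4)

Solve f'(x) = 0:
  f'(x) = -2*(x - 3)*(x - 1)/(x - 2)^2; the denominator is positive wherever f is defined, so f'(x) = 0 ⇔ -2*x^2 + 8*x - 6 = 0.
  Factor: -2*x^2 + 8*x - 6 = -2*(x - 3)*(x - 1) = 0.
  ⇒ x = 1, 3

f''(x) = -4/(x^3 - 6*x^2 + 12*x - 8)
Second-derivative test at each critical point:
  f''(1) = 4 > 0 → local minimum
  f''(3) = -4 < 0 → local maximum

Critical points: x = 1 (local minimum); x = 3 (local maximum)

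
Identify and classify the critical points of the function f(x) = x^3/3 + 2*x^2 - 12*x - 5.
f'(x) = x^2 + 4*x - 12

Solve f'(x) = 0:
  Factor: x^2 + 4*x - 12 = (x - 2)*(x + 6) = 0.
  ⇒ x = -6, 2

f''(x) = 2*x + 4
Second-derivative test at each critical point:
  f''(-6) = -8 < 0 → local maximum
  f''(2) = 8 > 0 → local minimum

Critical points: x = -6 (local maximum); x = 2 (local minimum)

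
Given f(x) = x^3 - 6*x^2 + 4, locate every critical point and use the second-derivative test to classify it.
f'(x) = 3*x*(x - 4)

Solve f'(x) = 0:
  Factor: 3*x^2 - 12*x = 3*x*(x - 4) = 0.
  ⇒ x = 0, 4

f''(x) = 6*x - 12
Second-derivative test at each critical point:
  f''(0) = -12 < 0 → local maximum
  f''(4) = 12 > 0 → local minimum

Critical points: x = 0 (local maximum); x = 4 (local minimum)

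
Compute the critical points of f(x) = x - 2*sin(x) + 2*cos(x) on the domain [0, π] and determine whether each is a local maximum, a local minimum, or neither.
f'(x) = -2*sqrt(2)*sin(x + pi/4) + 1

Solve f'(x) = 0 on [0, π]:
  f'(x) = 0 ⇔ -2*sin(x) - 2*cos(x) = -1. Write the left side as R·cos(x + φ) with R = √((-2)² + 2²) = 2*sqrt(2), cos φ = -sqrt(2)/2, sin φ = sqrt(2)/2; then cos(x + φ) = -sqrt(2)/4. Solve for x and keep the solutions lying in [0, π].
  ⇒ x = atan((1 + sqrt(7))/(1 - sqrt(7))) + pi ≈ 1.9948

f''(x) = -2*sqrt(2)*cos(x + pi/4)
Second-derivative test at each critical point:
  f''(1.9948) = 2.6458 > 0 → local minimum

Critical points: x = atan((1 + sqrt(7))/(1 - sqrt(7))) + pi ≈ 1.9948 (local minimum)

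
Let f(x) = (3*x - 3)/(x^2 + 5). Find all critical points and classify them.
f'(x) = 3*(x^2 - 2*x*(x - 1) + 5)/(x^2 + 5)^2

Solve f'(x) = 0:
  f'(x) = -3*(x^2 - 2*x - 5)/(x^2 + 5)^2; the denominator is positive wherever f is defined, so f'(x) = 0 ⇔ -3*x^2 + 6*x + 15 = 0.
  Factor: -3*x^2 + 6*x + 15 = -3*(x^2 - 2*x - 5); x^2 - 2*x - 5 = 0 has no rational roots; quadratic formula: x = (2 ± √24)/2.
  ⇒ x = 1 - sqrt(6) ≈ -1.4495, 1 + sqrt(6) ≈ 3.4495

f''(x) = 6*(4*x^2*(x - 1) + (1 - 3*x)*(x^2 + 5))/(x^2 + 5)^3
Second-derivative test at each critical point:
  f''(-1.4495) = 0.2915 > 0 → local minimum
  f''(3.4495) = -0.0515 < 0 → local maximum

Critical points: x = 1 - sqrt(6) ≈ -1.4495 (local minimum); x = 1 + sqrt(6) ≈ 3.4495 (local maximum)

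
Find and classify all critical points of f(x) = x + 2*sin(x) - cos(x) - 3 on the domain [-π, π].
f'(x) = sin(x) + 2*cos(x) + 1

Solve f'(x) = 0 on [-π, π]:
  f'(x) = 0 ⇔ sin(x) + 2*cos(x) = -1. Write the left side as R·cos(x + φ) with R = √(2² + (-1)²) = sqrt(5), cos φ = 2*sqrt(5)/5, sin φ = -sqrt(5)/5; then cos(x + φ) = -sqrt(5)/5. Solve for x and keep the solutions lying in [-π, π].
  ⇒ x = -pi/2 ≈ -1.5708, pi - atan(3/4) ≈ 2.4981

f''(x) = -2*sin(x) + cos(x)
Second-derivative test at each critical point:
  f''(-1.5708) = 2 > 0 → local minimum
  f''(2.4981) = -2 < 0 → local maximum

Critical points: x = -pi/2 ≈ -1.5708 (local minimum); x = pi - atan(3/4) ≈ 2.4981 (local maximum)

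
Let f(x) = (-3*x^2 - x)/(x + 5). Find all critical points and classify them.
f'(x) = (-3*x^2 - 30*x - 5)/(x^2 + 10*x + 25)

Solve f'(x) = 0:
  f'(x) = -(3*x^2 + 30*x + 5)/(x + 5)^2; the denominator is positive wherever f is defined, so f'(x) = 0 ⇔ -3*x^2 - 30*x - 5 = 0.
  3*x^2 + 30*x + 5 = 0 has no rational roots; quadratic formula: x = (-30 ± √840)/6.
  ⇒ x = -5 - sqrt(210)/3 ≈ -9.8305, -5 + sqrt(210)/3 ≈ -0.1695

f''(x) = -140/(x^3 + 15*x^2 + 75*x + 125)
Second-derivative test at each critical point:
  f''(-9.8305) = 1.2421 > 0 → local minimum
  f''(-0.1695) = -1.2421 < 0 → local maximum

Critical points: x = -5 - sqrt(210)/3 ≈ -9.8305 (local minimum); x = -5 + sqrt(210)/3 ≈ -0.1695 (local maximum)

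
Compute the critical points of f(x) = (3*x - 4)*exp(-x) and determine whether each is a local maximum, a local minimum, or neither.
f'(x) = (7 - 3*x)*exp(-x)

Solve f'(x) = 0:
  f'(x) = (7 - 3*x)·exp(-x) and exp(-x) > 0 for every x, so f'(x) = 0 ⇔ 7 - 3*x = 0.
  7 - 3*x = 0.
  ⇒ x = 7/3

f''(x) = (3*x - 10)*exp(-x)
Second-derivative test at each critical point:
  f''(7/3) = -0.2909 < 0 → local maximum

Critical points: x = 7/3 (local maximum)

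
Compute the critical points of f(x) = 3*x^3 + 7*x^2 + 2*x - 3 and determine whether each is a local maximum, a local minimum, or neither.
f'(x) = 9*x^2 + 14*x + 2

Solve f'(x) = 0:
  9*x^2 + 14*x + 2 = 0 has no rational roots; quadratic formula: x = (-14 ± √124)/18.
  ⇒ x = -7/9 - sqrt(31)/9 ≈ -1.3964, -7/9 + sqrt(31)/9 ≈ -0.1591

f''(x) = 18*x + 14
Second-derivative test at each critical point:
  f''(-1.3964) = -11.1355 < 0 → local maximum
  f''(-0.1591) = 11.1355 > 0 → local minimum

Critical points: x = -7/9 - sqrt(31)/9 ≈ -1.3964 (local maximum); x = -7/9 + sqrt(31)/9 ≈ -0.1591 (local minimum)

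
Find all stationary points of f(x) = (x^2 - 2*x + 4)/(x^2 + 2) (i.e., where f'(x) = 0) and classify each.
f'(x) = 2*(x^2 - 2*x - 2)/(x^4 + 4*x^2 + 4)

Solve f'(x) = 0:
  f'(x) = 2*(x^2 - 2*x - 2)/(x^2 + 2)^2; the denominator is positive wherever f is defined, so f'(x) = 0 ⇔ 2*x^2 - 4*x - 4 = 0.
  Factor: 2*x^2 - 4*x - 4 = 2*(x^2 - 2*x - 2); x^2 - 2*x - 2 = 0 has no rational roots; quadratic formula: x = (2 ± √12)/2.
  ⇒ x = 1 - sqrt(3) ≈ -0.7321, 1 + sqrt(3) ≈ 2.7321

f''(x) = 4*(-x^3 + 3*x^2 + 6*x - 2)/(x^6 + 6*x^4 + 12*x^2 + 8)
Second-derivative test at each critical point:
  f''(-0.7321) = -1.0774 < 0 → local maximum
  f''(2.7321) = 0.0774 > 0 → local minimum

Critical points: x = 1 - sqrt(3) ≈ -0.7321 (local maximum); x = 1 + sqrt(3) ≈ 2.7321 (local minimum)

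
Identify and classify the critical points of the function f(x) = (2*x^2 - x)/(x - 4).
f'(x) = 2*(x^2 - 8*x + 2)/(x^2 - 8*x + 16)

Solve f'(x) = 0:
  f'(x) = 2*(x^2 - 8*x + 2)/(x - 4)^2; the denominator is positive wherever f is defined, so f'(x) = 0 ⇔ 2*x^2 - 16*x + 4 = 0.
  Factor: 2*x^2 - 16*x + 4 = 2*(x^2 - 8*x + 2); x^2 - 8*x + 2 = 0 has no rational roots; quadratic formula: x = (8 ± √56)/2.
  ⇒ x = 4 - sqrt(14) ≈ 0.2583, sqrt(14) + 4 ≈ 7.7417

f''(x) = 56/(x^3 - 12*x^2 + 48*x - 64)
Second-derivative test at each critical point:
  f''(0.2583) = -1.0690 < 0 → local maximum
  f''(7.7417) = 1.0690 > 0 → local minimum

Critical points: x = 4 - sqrt(14) ≈ 0.2583 (local maximum); x = sqrt(14) + 4 ≈ 7.7417 (local minimum)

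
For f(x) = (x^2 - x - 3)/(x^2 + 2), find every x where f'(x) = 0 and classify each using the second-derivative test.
f'(x) = (x^2 + 10*x - 2)/(x^4 + 4*x^2 + 4)

Solve f'(x) = 0:
  f'(x) = (x^2 + 10*x - 2)/(x^2 + 2)^2; the denominator is positive wherever f is defined, so f'(x) = 0 ⇔ x^2 + 10*x - 2 = 0.
  x^2 + 10*x - 2 = 0 has no rational roots; quadratic formula: x = (-10 ± √108)/2.
  ⇒ x = -3*sqrt(3) - 5 ≈ -10.1962, -5 + 3*sqrt(3) ≈ 0.1962

f''(x) = 2*(-x^3 - 15*x^2 + 6*x + 10)/(x^6 + 6*x^4 + 12*x^2 + 8)
Second-derivative test at each critical point:
  f''(-10.1962) = -0.0009 < 0 → local maximum
  f''(0.1962) = 2.5009 > 0 → local minimum

Critical points: x = -3*sqrt(3) - 5 ≈ -10.1962 (local maximum); x = -5 + 3*sqrt(3) ≈ 0.1962 (local minimum)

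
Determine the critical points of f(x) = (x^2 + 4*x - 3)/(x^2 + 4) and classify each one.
f'(x) = 2*(-2*x^2 + 7*x + 8)/(x^4 + 8*x^2 + 16)

Solve f'(x) = 0:
  f'(x) = -2*(2*x^2 - 7*x - 8)/(x^2 + 4)^2; the denominator is positive wherever f is defined, so f'(x) = 0 ⇔ -4*x^2 + 14*x + 16 = 0.
  Factor: -4*x^2 + 14*x + 16 = -2*(2*x^2 - 7*x - 8); 2*x^2 - 7*x - 8 = 0 has no rational roots; quadratic formula: x = (7 ± √113)/4.
  ⇒ x = 7/4 - sqrt(113)/4 ≈ -0.9075, 7/4 + sqrt(113)/4 ≈ 4.4075

f''(x) = 2*(4*x^3 - 21*x^2 - 48*x + 28)/(x^6 + 12*x^4 + 48*x^2 + 64)
Second-derivative test at each critical point:
  f''(-0.9075) = 0.9137 > 0 → local minimum
  f''(4.4075) = -0.0387 < 0 → local maximum

Critical points: x = 7/4 - sqrt(113)/4 ≈ -0.9075 (local minimum); x = 7/4 + sqrt(113)/4 ≈ 4.4075 (local maximum)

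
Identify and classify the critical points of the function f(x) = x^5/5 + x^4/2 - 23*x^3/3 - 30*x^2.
f'(x) = x*(x^3 + 2*x^2 - 23*x - 60)

Solve f'(x) = 0:
  Factor: x^4 + 2*x^3 - 23*x^2 - 60*x = x*(x - 5)*(x + 3)*(x + 4) = 0.
  ⇒ x = -4, -3, 0, 5

f''(x) = 4*x^3 + 6*x^2 - 46*x - 60
Second-derivative test at each critical point:
  f''(-4) = -36 < 0 → local maximum
  f''(-3) = 24 > 0 → local minimum
  f''(0) = -60 < 0 → local maximum
  f''(5) = 360 > 0 → local minimum

Critical points: x = -4 (local maximum); x = -3 (local minimum); x = 0 (local maximum); x = 5 (local minimum)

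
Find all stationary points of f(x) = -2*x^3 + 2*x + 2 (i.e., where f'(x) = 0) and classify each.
f'(x) = 2 - 6*x^2

Solve f'(x) = 0:
  Factor: 2 - 6*x^2 = -2*(3*x^2 - 1); 3*x^2 - 1 = 0 has no rational roots; quadratic formula: x = (0 ± √12)/6.
  ⇒ x = -sqrt(3)/3 ≈ -0.5774, sqrt(3)/3 ≈ 0.5774

f''(x) = -12*x
Second-derivative test at each critical point:
  f''(-0.5774) = 6.9282 > 0 → local minimum
  f''(0.5774) = -6.9282 < 0 → local maximum

Critical points: x = -sqrt(3)/3 ≈ -0.5774 (local minimum); x = sqrt(3)/3 ≈ 0.5774 (local maximum)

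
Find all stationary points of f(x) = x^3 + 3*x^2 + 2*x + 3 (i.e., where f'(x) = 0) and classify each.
f'(x) = 3*x^2 + 6*x + 2

Solve f'(x) = 0:
  3*x^2 + 6*x + 2 = 0 has no rational roots; quadratic formula: x = (-6 ± √12)/6.
  ⇒ x = -1 - sqrt(3)/3 ≈ -1.5774, -1 + sqrt(3)/3 ≈ -0.4226

f''(x) = 6*x + 6
Second-derivative test at each critical point:
  f''(-1.5774) = -3.4641 < 0 → local maximum
  f''(-0.4226) = 3.4641 > 0 → local minimum

Critical points: x = -1 - sqrt(3)/3 ≈ -1.5774 (local maximum); x = -1 + sqrt(3)/3 ≈ -0.4226 (local minimum)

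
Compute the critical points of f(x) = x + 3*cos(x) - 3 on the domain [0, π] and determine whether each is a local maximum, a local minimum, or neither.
f'(x) = 1 - 3*sin(x)

Solve f'(x) = 0 on [0, π]:
  f'(x) = 0 ⇔ sin(x) = 1/3, i.e. x = arcsin(1/3) + 2nπ or x = π − arcsin(1/3) + 2nπ; keep the solutions lying in [0, π].
  ⇒ x = asin(1/3) ≈ 0.3398, pi - asin(1/3) ≈ 2.8018

f''(x) = -3*cos(x)
Second-derivative test at each critical point:
  f''(0.3398) = -2.8284 < 0 → local maximum
  f''(2.8018) = 2.8284 > 0 → local minimum

Critical points: x = asin(1/3) ≈ 0.3398 (local maximum); x = pi - asin(1/3) ≈ 2.8018 (local minimum)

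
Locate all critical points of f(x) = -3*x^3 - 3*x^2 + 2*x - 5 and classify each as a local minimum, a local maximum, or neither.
f'(x) = -9*x^2 - 6*x + 2

Solve f'(x) = 0:
  9*x^2 + 6*x - 2 = 0 has no rational roots; quadratic formula: x = (-6 ± √108)/18.
  ⇒ x = -sqrt(3)/3 - 1/3 ≈ -0.9107, -1/3 + sqrt(3)/3 ≈ 0.2440

f''(x) = -18*x - 6
Second-derivative test at each critical point:
  f''(-0.9107) = 10.3923 > 0 → local minimum
  f''(0.2440) = -10.3923 < 0 → local maximum

Critical points: x = -sqrt(3)/3 - 1/3 ≈ -0.9107 (local minimum); x = -1/3 + sqrt(3)/3 ≈ 0.2440 (local maximum)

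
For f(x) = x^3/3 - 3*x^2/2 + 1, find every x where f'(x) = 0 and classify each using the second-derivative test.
f'(x) = x*(x - 3)

Solve f'(x) = 0:
  Factor: x^2 - 3*x = x*(x - 3) = 0.
  ⇒ x = 0, 3

f''(x) = 2*x - 3
Second-derivative test at each critical point:
  f''(0) = -3 < 0 → local maximum
  f''(3) = 3 > 0 → local minimum

Critical points: x = 0 (local maximum); x = 3 (local minimum)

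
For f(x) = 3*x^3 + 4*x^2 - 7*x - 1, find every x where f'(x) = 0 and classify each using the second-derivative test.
f'(x) = 9*x^2 + 8*x - 7

Solve f'(x) = 0:
  9*x^2 + 8*x - 7 = 0 has no rational roots; quadratic formula: x = (-8 ± √316)/18.
  ⇒ x = -sqrt(79)/9 - 4/9 ≈ -1.4320, -4/9 + sqrt(79)/9 ≈ 0.5431

f''(x) = 18*x + 8
Second-derivative test at each critical point:
  f''(-1.4320) = -17.7764 < 0 → local maximum
  f''(0.5431) = 17.7764 > 0 → local minimum

Critical points: x = -sqrt(79)/9 - 4/9 ≈ -1.4320 (local maximum); x = -4/9 + sqrt(79)/9 ≈ 0.5431 (local minimum)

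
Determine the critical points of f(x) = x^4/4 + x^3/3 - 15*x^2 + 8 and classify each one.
f'(x) = x*(x^2 + x - 30)

Solve f'(x) = 0:
  Factor: x^3 + x^2 - 30*x = x*(x - 5)*(x + 6) = 0.
  ⇒ x = -6, 0, 5

f''(x) = 3*x^2 + 2*x - 30
Second-derivative test at each critical point:
  f''(-6) = 66 > 0 → local minimum
  f''(0) = -30 < 0 → local maximum
  f''(5) = 55 > 0 → local minimum

Critical points: x = -6 (local minimum); x = 0 (local maximum); x = 5 (local minimum)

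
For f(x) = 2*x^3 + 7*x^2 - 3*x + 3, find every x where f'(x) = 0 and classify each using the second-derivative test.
f'(x) = 6*x^2 + 14*x - 3

Solve f'(x) = 0:
  6*x^2 + 14*x - 3 = 0 has no rational roots; quadratic formula: x = (-14 ± √268)/12.
  ⇒ x = -sqrt(67)/6 - 7/6 ≈ -2.5309, -7/6 + sqrt(67)/6 ≈ 0.1976

f''(x) = 12*x + 14
Second-derivative test at each critical point:
  f''(-2.5309) = -16.3707 < 0 → local maximum
  f''(0.1976) = 16.3707 > 0 → local minimum

Critical points: x = -sqrt(67)/6 - 7/6 ≈ -2.5309 (local maximum); x = -7/6 + sqrt(67)/6 ≈ 0.1976 (local minimum)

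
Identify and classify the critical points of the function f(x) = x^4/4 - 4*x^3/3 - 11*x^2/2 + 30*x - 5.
f'(x) = x^3 - 4*x^2 - 11*x + 30

Solve f'(x) = 0:
  Factor: x^3 - 4*x^2 - 11*x + 30 = (x - 5)*(x - 2)*(x + 3) = 0.
  ⇒ x = -3, 2, 5

f''(x) = 3*x^2 - 8*x - 11
Second-derivative test at each critical point:
  f''(-3) = 40 > 0 → local minimum
  f''(2) = -15 < 0 → local maximum
  f''(5) = 24 > 0 → local minimum

Critical points: x = -3 (local minimum); x = 2 (local maximum); x = 5 (local minimum)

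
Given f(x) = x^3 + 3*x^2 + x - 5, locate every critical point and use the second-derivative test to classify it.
f'(x) = 3*x^2 + 6*x + 1

Solve f'(x) = 0:
  3*x^2 + 6*x + 1 = 0 has no rational roots; quadratic formula: x = (-6 ± √24)/6.
  ⇒ x = -1 - sqrt(6)/3 ≈ -1.8165, -1 + sqrt(6)/3 ≈ -0.1835

f''(x) = 6*x + 6
Second-derivative test at each critical point:
  f''(-1.8165) = -4.8990 < 0 → local maximum
  f''(-0.1835) = 4.8990 > 0 → local minimum

Critical points: x = -1 - sqrt(6)/3 ≈ -1.8165 (local maximum); x = -1 + sqrt(6)/3 ≈ -0.1835 (local minimum)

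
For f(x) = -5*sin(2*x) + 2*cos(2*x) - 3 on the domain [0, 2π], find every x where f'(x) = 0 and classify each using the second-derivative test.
f'(x) = -4*sin(2*x) - 10*cos(2*x)

Solve f'(x) = 0 on [0, 2π]:
  f'(x) = 0 ⇔ -5*cos(2*x) = 2*sin(2*x) ⇔ tan(2*x) = -5/2, i.e. 2*x = arctan(-5/2) + nπ; keep the solutions lying in [0, 2π].
  ⇒ x = -atan(5/2)/2 + pi/2 ≈ 0.9757, pi - atan(5/2)/2 ≈ 2.5464, -atan(5/2)/2 + 3*pi/2 ≈ 4.1172, -atan(5/2)/2 + 2*pi ≈ 5.6880

f''(x) = 20*sin(2*x) - 8*cos(2*x)
Second-derivative test at each critical point:
  f''(0.9757) = 21.5407 > 0 → local minimum
  f''(2.5464) = -21.5407 < 0 → local maximum
  f''(4.1172) = 21.5407 > 0 → local minimum
  f''(5.6880) = -21.5407 < 0 → local maximum

Critical points: x = -atan(5/2)/2 + pi/2 ≈ 0.9757 (local minimum); x = pi - atan(5/2)/2 ≈ 2.5464 (local maximum); x = -atan(5/2)/2 + 3*pi/2 ≈ 4.1172 (local minimum); x = -atan(5/2)/2 + 2*pi ≈ 5.6880 (local maximum)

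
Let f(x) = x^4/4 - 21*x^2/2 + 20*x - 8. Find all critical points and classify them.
f'(x) = x^3 - 21*x + 20

Solve f'(x) = 0:
  Factor: x^3 - 21*x + 20 = (x - 4)*(x - 1)*(x + 5) = 0.
  ⇒ x = -5, 1, 4

f''(x) = 3*x^2 - 21
Second-derivative test at each critical point:
  f''(-5) = 54 > 0 → local minimum
  f''(1) = -18 < 0 → local maximum
  f''(4) = 27 > 0 → local minimum

Critical points: x = -5 (local minimum); x = 1 (local maximum); x = 4 (local minimum)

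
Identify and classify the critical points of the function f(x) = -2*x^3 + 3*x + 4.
f'(x) = 3 - 6*x^2

Solve f'(x) = 0:
  Factor: 3 - 6*x^2 = -3*(2*x^2 - 1); 2*x^2 - 1 = 0 has no rational roots; quadratic formula: x = (0 ± √8)/4.
  ⇒ x = -sqrt(2)/2 ≈ -0.7071, sqrt(2)/2 ≈ 0.7071

f''(x) = -12*x
Second-derivative test at each critical point:
  f''(-0.7071) = 8.4853 > 0 → local minimum
  f''(0.7071) = -8.4853 < 0 → local maximum

Critical points: x = -sqrt(2)/2 ≈ -0.7071 (local minimum); x = sqrt(2)/2 ≈ 0.7071 (local maximum)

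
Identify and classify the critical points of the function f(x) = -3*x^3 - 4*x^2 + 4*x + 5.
f'(x) = -9*x^2 - 8*x + 4

Solve f'(x) = 0:
  9*x^2 + 8*x - 4 = 0 has no rational roots; quadratic formula: x = (-8 ± √208)/18.
  ⇒ x = -2*sqrt(13)/9 - 4/9 ≈ -1.2457, -4/9 + 2*sqrt(13)/9 ≈ 0.3568

f''(x) = -18*x - 8
Second-derivative test at each critical point:
  f''(-1.2457) = 14.4222 > 0 → local minimum
  f''(0.3568) = -14.4222 < 0 → local maximum

Critical points: x = -2*sqrt(13)/9 - 4/9 ≈ -1.2457 (local minimum); x = -4/9 + 2*sqrt(13)/9 ≈ 0.3568 (local maximum)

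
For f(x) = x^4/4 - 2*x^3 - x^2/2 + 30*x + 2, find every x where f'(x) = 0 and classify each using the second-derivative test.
f'(x) = x^3 - 6*x^2 - x + 30

Solve f'(x) = 0:
  Factor: x^3 - 6*x^2 - x + 30 = (x - 5)*(x - 3)*(x + 2) = 0.
  ⇒ x = -2, 3, 5

f''(x) = 3*x^2 - 12*x - 1
Second-derivative test at each critical point:
  f''(-2) = 35 > 0 → local minimum
  f''(3) = -10 < 0 → local maximum
  f''(5) = 14 > 0 → local minimum

Critical points: x = -2 (local minimum); x = 3 (local maximum); x = 5 (local minimum)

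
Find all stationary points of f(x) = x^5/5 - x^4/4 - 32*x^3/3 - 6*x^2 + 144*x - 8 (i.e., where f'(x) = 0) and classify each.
f'(x) = x^4 - x^3 - 32*x^2 - 12*x + 144

Solve f'(x) = 0:
  Factor: x^4 - x^3 - 32*x^2 - 12*x + 144 = (x - 6)*(x - 2)*(x + 3)*(x + 4) = 0.
  ⇒ x = -4, -3, 2, 6

f''(x) = 4*x^3 - 3*x^2 - 64*x - 12
Second-derivative test at each critical point:
  f''(-4) = -60 < 0 → local maximum
  f''(-3) = 45 > 0 → local minimum
  f''(2) = -120 < 0 → local maximum
  f''(6) = 360 > 0 → local minimum

Critical points: x = -4 (local maximum); x = -3 (local minimum); x = 2 (local maximum); x = 6 (local minimum)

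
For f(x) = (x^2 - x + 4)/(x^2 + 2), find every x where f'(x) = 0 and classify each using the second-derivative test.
f'(x) = (x^2 - 4*x - 2)/(x^4 + 4*x^2 + 4)

Solve f'(x) = 0:
  f'(x) = (x^2 - 4*x - 2)/(x^2 + 2)^2; the denominator is positive wherever f is defined, so f'(x) = 0 ⇔ x^2 - 4*x - 2 = 0.
  x^2 - 4*x - 2 = 0 has no rational roots; quadratic formula: x = (4 ± √24)/2.
  ⇒ x = 2 - sqrt(6) ≈ -0.4495, 2 + sqrt(6) ≈ 4.4495

f''(x) = 2*(-x^3 + 6*x^2 + 6*x - 4)/(x^6 + 6*x^4 + 12*x^2 + 8)
Second-derivative test at each critical point:
  f''(-0.4495) = -1.0103 < 0 → local maximum
  f''(4.4495) = 0.0103 > 0 → local minimum

Critical points: x = 2 - sqrt(6) ≈ -0.4495 (local maximum); x = 2 + sqrt(6) ≈ 4.4495 (local minimum)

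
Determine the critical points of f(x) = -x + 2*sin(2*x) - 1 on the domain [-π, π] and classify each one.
f'(x) = 4*cos(2*x) - 1

Solve f'(x) = 0 on [-π, π]:
  f'(x) = 0 ⇔ cos(2*x) = 1/4, i.e. 2*x = ±arccos(1/4) + 2nπ; keep the solutions lying in [-π, π].
  ⇒ x = -pi + acos(1/4)/2 ≈ -2.4825, -acos(1/4)/2 ≈ -0.6591, acos(1/4)/2 ≈ 0.6591, pi - acos(1/4)/2 ≈ 2.4825

f''(x) = -8*sin(2*x)
Second-derivative test at each critical point:
  f''(-2.4825) = -7.7460 < 0 → local maximum
  f''(-0.6591) = 7.7460 > 0 → local minimum
  f''(0.6591) = -7.7460 < 0 → local maximum
  f''(2.4825) = 7.7460 > 0 → local minimum

Critical points: x = -pi + acos(1/4)/2 ≈ -2.4825 (local maximum); x = -acos(1/4)/2 ≈ -0.6591 (local minimum); x = acos(1/4)/2 ≈ 0.6591 (local maximum); x = pi - acos(1/4)/2 ≈ 2.4825 (local minimum)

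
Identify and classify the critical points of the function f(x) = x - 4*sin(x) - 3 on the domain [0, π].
f'(x) = 1 - 4*cos(x)

Solve f'(x) = 0 on [0, π]:
  f'(x) = 0 ⇔ cos(x) = 1/4, i.e. x = ±arccos(1/4) + 2nπ; keep the solutions lying in [0, π].
  ⇒ x = acos(1/4) ≈ 1.3181

f''(x) = 4*sin(x)
Second-derivative test at each critical point:
  f''(1.3181) = 3.8730 > 0 → local minimum

Critical points: x = acos(1/4) ≈ 1.3181 (local minimum)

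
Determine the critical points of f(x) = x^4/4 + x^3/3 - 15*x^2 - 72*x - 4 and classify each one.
f'(x) = x^3 + x^2 - 30*x - 72

Solve f'(x) = 0:
  Factor: x^3 + x^2 - 30*x - 72 = (x - 6)*(x + 3)*(x + 4) = 0.
  ⇒ x = -4, -3, 6

f''(x) = 3*x^2 + 2*x - 30
Second-derivative test at each critical point:
  f''(-4) = 10 > 0 → local minimum
  f''(-3) = -9 < 0 → local maximum
  f''(6) = 90 > 0 → local minimum

Critical points: x = -4 (local minimum); x = -3 (local maximum); x = 6 (local minimum)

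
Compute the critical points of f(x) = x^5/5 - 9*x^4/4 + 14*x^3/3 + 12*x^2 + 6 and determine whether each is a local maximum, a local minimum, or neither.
f'(x) = x*(x^3 - 9*x^2 + 14*x + 24)

Solve f'(x) = 0:
  Factor: x^4 - 9*x^3 + 14*x^2 + 24*x = x*(x - 6)*(x - 4)*(x + 1) = 0.
  ⇒ x = -1, 0, 4, 6

f''(x) = 4*x^3 - 27*x^2 + 28*x + 24
Second-derivative test at each critical point:
  f''(-1) = -35 < 0 → local maximum
  f''(0) = 24 > 0 → local minimum
  f''(4) = -40 < 0 → local maximum
  f''(6) = 84 > 0 → local minimum

Critical points: x = -1 (local maximum); x = 0 (local minimum); x = 4 (local maximum); x = 6 (local minimum)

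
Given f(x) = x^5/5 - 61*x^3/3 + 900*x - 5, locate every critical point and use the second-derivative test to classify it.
f'(x) = x^4 - 61*x^2 + 900

Solve f'(x) = 0:
  Factor: x^4 - 61*x^2 + 900 = (x - 6)*(x - 5)*(x + 5)*(x + 6) = 0.
  ⇒ x = -6, -5, 5, 6

f''(x) = 4*x^3 - 122*x
Second-derivative test at each critical point:
  f''(-6) = -132 < 0 → local maximum
  f''(-5) = 110 > 0 → local minimum
  f''(5) = -110 < 0 → local maximum
  f''(6) = 132 > 0 → local minimum

Critical points: x = -6 (local maximum); x = -5 (local minimum); x = 5 (local maximum); x = 6 (local minimum)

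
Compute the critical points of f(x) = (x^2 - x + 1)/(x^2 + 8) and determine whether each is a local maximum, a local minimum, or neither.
f'(x) = (x^2 + 14*x - 8)/(x^4 + 16*x^2 + 64)

Solve f'(x) = 0:
  f'(x) = (x^2 + 14*x - 8)/(x^2 + 8)^2; the denominator is positive wherever f is defined, so f'(x) = 0 ⇔ x^2 + 14*x - 8 = 0.
  x^2 + 14*x - 8 = 0 has no rational roots; quadratic formula: x = (-14 ± √228)/2.
  ⇒ x = -sqrt(57) - 7 ≈ -14.5498, -7 + sqrt(57) ≈ 0.5498

f''(x) = 2*(-x^3 - 21*x^2 + 24*x + 56)/(x^6 + 24*x^4 + 192*x^2 + 512)
Second-derivative test at each critical point:
  f''(-14.5498) = -3.128e-04 < 0 → local maximum
  f''(0.5498) = 0.2191 > 0 → local minimum

Critical points: x = -sqrt(57) - 7 ≈ -14.5498 (local maximum); x = -7 + sqrt(57) ≈ 0.5498 (local minimum)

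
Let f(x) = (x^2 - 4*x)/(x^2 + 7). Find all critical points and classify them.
f'(x) = 2*(2*x^2 + 7*x - 14)/(x^4 + 14*x^2 + 49)

Solve f'(x) = 0:
  f'(x) = 2*(2*x^2 + 7*x - 14)/(x^2 + 7)^2; the denominator is positive wherever f is defined, so f'(x) = 0 ⇔ 4*x^2 + 14*x - 28 = 0.
  Factor: 4*x^2 + 14*x - 28 = 2*(2*x^2 + 7*x - 14); 2*x^2 + 7*x - 14 = 0 has no rational roots; quadratic formula: x = (-7 ± √161)/4.
  ⇒ x = -sqrt(161)/4 - 7/4 ≈ -4.9221, -7/4 + sqrt(161)/4 ≈ 1.4221

f''(x) = 2*(-4*x^3 - 21*x^2 + 84*x + 49)/(x^6 + 21*x^4 + 147*x^2 + 343)
Second-derivative test at each critical point:
  f''(-4.9221) = -0.0260 < 0 → local maximum
  f''(1.4221) = 0.3117 > 0 → local minimum

Critical points: x = -sqrt(161)/4 - 7/4 ≈ -4.9221 (local maximum); x = -7/4 + sqrt(161)/4 ≈ 1.4221 (local minimum)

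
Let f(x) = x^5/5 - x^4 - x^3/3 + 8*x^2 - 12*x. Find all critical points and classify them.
f'(x) = x^4 - 4*x^3 - x^2 + 16*x - 12

Solve f'(x) = 0:
  Factor: x^4 - 4*x^3 - x^2 + 16*x - 12 = (x - 3)*(x - 2)*(x - 1)*(x + 2) = 0.
  ⇒ x = -2, 1, 2, 3

f''(x) = 4*x^3 - 12*x^2 - 2*x + 16
Second-derivative test at each critical point:
  f''(-2) = -60 < 0 → local maximum
  f''(1) = 6 > 0 → local minimum
  f''(2) = -4 < 0 → local maximum
  f''(3) = 10 > 0 → local minimum

Critical points: x = -2 (local maximum); x = 1 (local minimum); x = 2 (local maximum); x = 3 (local minimum)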